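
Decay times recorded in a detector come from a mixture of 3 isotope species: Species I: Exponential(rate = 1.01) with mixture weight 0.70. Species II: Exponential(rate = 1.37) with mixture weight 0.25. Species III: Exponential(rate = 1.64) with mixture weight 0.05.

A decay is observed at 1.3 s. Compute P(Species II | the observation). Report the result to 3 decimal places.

Posterior ∝ prior × likelihood, so P(k | x) ∝ π_k f_k(x); normalise over all components.
Exponential densities:
  L_I = 1.01·e^(−1.01·1.3) = 1.01·e^(−1.3130) = 0.271702
  L_II = 1.37·e^(−1.37·1.3) = 1.37·e^(−1.7810) = 0.230803
  L_III = 1.64·e^(−1.64·1.3) = 1.64·e^(−2.1320) = 0.194504
Prior × likelihood for each component:
  π_I·L_I = 0.70 × 0.271702 = 0.190191
  π_II·L_II = 0.25 × 0.230803 = 0.0577008
  π_III·L_III = 0.05 × 0.194504 = 0.00972519
Normaliser: 0.190191 + 0.0577008 + 0.00972519 = 0.257617
P(Species II | x) = 0.0577008 / 0.257617 ≈ 0.224

0.224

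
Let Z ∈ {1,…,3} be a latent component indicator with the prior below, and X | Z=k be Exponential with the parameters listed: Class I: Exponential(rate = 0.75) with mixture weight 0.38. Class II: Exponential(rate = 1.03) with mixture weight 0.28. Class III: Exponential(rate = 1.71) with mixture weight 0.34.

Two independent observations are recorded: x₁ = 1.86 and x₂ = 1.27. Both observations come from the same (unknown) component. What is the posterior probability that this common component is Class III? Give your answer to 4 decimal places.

0.1274

By Bayes' theorem, P(k | x) = P(Z=k) f_k(x) / Σ_j P(Z=j) f_j(x).
Since both observations come from the same component, the likelihood for component k is f_k(x₁)·f_k(x₂).
  p_I = [0.75·e^(−0.75·1.86) = 0.75·e^(−1.3950) = 0.185875] × [0.289332] = 0.0537794
  p_II = [1.03·e^(−1.03·1.86) = 1.03·e^(−1.9158) = 0.151641] × [0.278443] = 0.0422233
  p_III = [1.71·e^(−1.71·1.86) = 1.71·e^(−3.1806) = 0.0710688] × [0.194912] = 0.0138522
Unnormalised posteriors:
  P(Z=I)·p_I = 0.38 × 0.0537794 = 0.0204362
  P(Z=II)·p_II = 0.28 × 0.0422233 = 0.0118225
  P(Z=III)·p_III = 0.34 × 0.0138522 = 0.00470974
Marginal: 0.0204362 + 0.0118225 + 0.00470974 = 0.0369685
Responsibility of Class III: 0.00470974 / 0.0369685 ≈ 0.1274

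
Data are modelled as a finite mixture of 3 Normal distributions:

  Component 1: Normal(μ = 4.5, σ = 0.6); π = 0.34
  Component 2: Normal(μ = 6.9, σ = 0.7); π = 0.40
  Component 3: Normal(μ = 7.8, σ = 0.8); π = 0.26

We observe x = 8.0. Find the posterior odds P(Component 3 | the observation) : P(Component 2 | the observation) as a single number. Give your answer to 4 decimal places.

1.8948

Only the two components matter; the odds are (π_i f_i(x)) / (π_j f_j(x)).
Normal densities:
  f_1 = (1/(0.6·√(2π)))·exp(−(8.0−4.5)²/(2·0.6²)) = 0.664904·exp(-17.01389) = 2.71469e-08
  f_2 = (1/(0.7·√(2π)))·exp(−(8.0−6.9)²/(2·0.7²)) = 0.569918·exp(-1.23469) = 0.165803
  f_3 = (1/(0.8·√(2π)))·exp(−(8.0−7.8)²/(2·0.8²)) = 0.498678·exp(-0.03125) = 0.483335
Odds = (0.26/0.40) × (0.483335/0.165803) = 0.65 × 2.91512 ≈ 1.8948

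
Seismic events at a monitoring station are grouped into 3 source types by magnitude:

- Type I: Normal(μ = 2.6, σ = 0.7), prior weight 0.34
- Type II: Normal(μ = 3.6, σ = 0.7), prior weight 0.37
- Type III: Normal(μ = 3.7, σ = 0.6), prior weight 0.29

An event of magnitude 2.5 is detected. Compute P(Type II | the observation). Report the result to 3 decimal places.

Apply Bayes' rule: the posterior for each component is proportional to its prior times its likelihood at x.
Normal densities:
  f_I = (1/(0.7·√(2π)))·exp(−(2.5−2.6)²/(2·0.7²)) = 0.569918·exp(-0.01020) = 0.564132
  f_II = (1/(0.7·√(2π)))·exp(−(2.5−3.6)²/(2·0.7²)) = 0.569918·exp(-1.23469) = 0.165803
  f_III = (1/(0.6·√(2π)))·exp(−(2.5−3.7)²/(2·0.6²)) = 0.664904·exp(-2.00000) = 0.0899849
Multiply by the mixture weights:
  w_I·f_I = 0.34 × 0.564132 = 0.191805
  w_II·f_II = 0.37 × 0.165803 = 0.061347
  w_III·f_III = 0.29 × 0.0899849 = 0.0260956
Sum: 0.191805 + 0.061347 + 0.0260956 = 0.279247
P(Type II | x) = 0.061347 / 0.279247 ≈ 0.220

0.220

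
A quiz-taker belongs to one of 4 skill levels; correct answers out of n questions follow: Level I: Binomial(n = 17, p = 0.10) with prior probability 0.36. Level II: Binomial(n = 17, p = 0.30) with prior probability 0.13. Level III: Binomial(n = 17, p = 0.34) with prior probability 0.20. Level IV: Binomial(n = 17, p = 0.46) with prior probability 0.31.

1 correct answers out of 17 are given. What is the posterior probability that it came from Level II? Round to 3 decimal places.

The responsibility of component k is π_k f_k(x) divided by Σ_j π_j f_j(x).
Evaluate each component's likelihood at the observed value:
  f_I = 0.315013
  f_II = 0.0169488
  f_III = 0.00749257
  f_IV = 0.000408796
Unnormalised posteriors:
  π_I·f_I = 0.36 × 0.315013 = 0.113405
  π_II·f_II = 0.13 × 0.0169488 = 0.00220334
  π_III·f_III = 0.20 × 0.00749257 = 0.00149851
  π_IV·f_IV = 0.31 × 0.000408796 = 0.000126727
Evidence: 0.113405 + 0.00220334 + 0.00149851 + 0.000126727 = 0.117233
P(Level II | the observation) ≈ 0.019

0.019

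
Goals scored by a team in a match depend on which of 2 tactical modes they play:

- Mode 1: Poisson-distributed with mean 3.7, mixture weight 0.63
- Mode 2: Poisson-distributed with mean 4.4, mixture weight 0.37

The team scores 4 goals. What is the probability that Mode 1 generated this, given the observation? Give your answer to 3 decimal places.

0.632

Posterior ∝ prior × likelihood, so P(k | x) ∝ P(Z=k) f_k(x); normalise over all components.
Component likelihoods at x = 4 goals:
  p_1 = e^(−3.7)·3.7^4/4! = 0.193066
  p_2 = e^(−4.4)·4.4^4/4! = 0.191736
Weight by the priors:
  P(Z=1)·p_1 = 0.63 × 0.193066 = 0.121632
  P(Z=2)·p_2 = 0.37 × 0.191736 = 0.0709423
Normaliser: 0.121632 + 0.0709423 = 0.192574
So the posterior for Mode 1 is 0.121632 / 0.192574 ≈ 0.632.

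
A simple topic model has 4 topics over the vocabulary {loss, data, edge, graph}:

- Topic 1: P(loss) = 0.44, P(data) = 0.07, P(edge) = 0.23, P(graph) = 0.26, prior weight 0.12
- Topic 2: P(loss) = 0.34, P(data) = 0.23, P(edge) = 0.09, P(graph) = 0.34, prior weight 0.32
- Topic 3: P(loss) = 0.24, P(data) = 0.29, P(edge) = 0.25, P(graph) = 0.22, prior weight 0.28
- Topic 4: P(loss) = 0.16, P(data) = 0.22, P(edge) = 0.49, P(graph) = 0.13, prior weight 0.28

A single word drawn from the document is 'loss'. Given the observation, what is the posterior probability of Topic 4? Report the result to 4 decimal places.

0.1637

P(component k | x) = P(Z=k)·f_k(x) / marginal(x), where marginal(x) = Σ_j P(Z=j)·f_j(x).
Categorical probabilities:
  p_1 = P(loss | comp) = 0.44
  p_2 = P(loss | comp) = 0.34
  p_3 = P(loss | comp) = 0.24
  p_4 = P(loss | comp) = 0.16
Unnormalised posteriors:
  P(Z=1)·p_1 = 0.12 × 0.44 = 0.0528
  P(Z=2)·p_2 = 0.32 × 0.34 = 0.1088
  P(Z=3)·p_3 = 0.28 × 0.24 = 0.0672
  P(Z=4)·p_4 = 0.28 × 0.16 = 0.0448
Normaliser: 0.0528 + 0.1088 + 0.0672 + 0.0448 = 0.2736
P(Topic 4 | x) ≈ 0.1637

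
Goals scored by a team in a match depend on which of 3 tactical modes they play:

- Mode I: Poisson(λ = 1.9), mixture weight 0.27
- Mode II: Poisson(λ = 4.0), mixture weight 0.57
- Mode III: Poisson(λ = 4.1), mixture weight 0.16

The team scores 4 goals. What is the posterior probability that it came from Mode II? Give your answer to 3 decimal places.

By Bayes' theorem, P(k | x) = π_k f_k(x) / Σ_j π_j f_j(x).
Component likelihoods at x = 4 goals:
  f_I = 0.0812164
  f_II = 0.195367
  f_III = 0.195127
Multiply by the mixture weights:
  π_I·f_I = 0.27 × 0.0812164 = 0.0219284
  π_II·f_II = 0.57 × 0.195367 = 0.111359
  π_III·f_III = 0.16 × 0.195127 = 0.0312203
Denominator: 0.0219284 + 0.111359 + 0.0312203 = 0.164508
P(Mode II | data) ≈ 0.677

0.677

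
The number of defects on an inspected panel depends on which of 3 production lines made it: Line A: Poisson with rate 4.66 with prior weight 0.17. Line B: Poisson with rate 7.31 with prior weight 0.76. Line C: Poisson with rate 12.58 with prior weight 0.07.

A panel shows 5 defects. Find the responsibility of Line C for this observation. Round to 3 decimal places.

P(component k | x) = P(Z=k)·f_k(x) / marginal(x), where marginal(x) = Σ_j P(Z=j)·f_j(x).
Component likelihoods at x = 5 defects:
  L_A = e^(−4.66)·4.66^5/5! = 0.173355
  L_B = e^(−7.31)·7.31^5/5! = 0.116336
  L_C = e^(−12.58)·12.58^5/5! = 0.00903228
Prior × likelihood for each component:
  P(Z=A)·L_A = 0.17 × 0.173355 = 0.0294703
  P(Z=B)·L_B = 0.76 × 0.116336 = 0.0884151
  P(Z=C)·L_C = 0.07 × 0.00903228 = 0.00063226
Marginal: 0.0294703 + 0.0884151 + 0.00063226 = 0.118518
P(Line C | 5 defects) ≈ 0.005

0.005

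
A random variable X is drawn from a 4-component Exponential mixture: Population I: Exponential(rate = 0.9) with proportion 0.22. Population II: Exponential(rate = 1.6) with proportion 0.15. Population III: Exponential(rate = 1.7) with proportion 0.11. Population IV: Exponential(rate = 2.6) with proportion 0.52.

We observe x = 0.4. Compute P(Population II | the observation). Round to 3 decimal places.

By Bayes' theorem, P(k | x) = π_k f_k(x) / Σ_j π_j f_j(x).
Component likelihoods at x = 0.4:
  p_I = 0.627909
  p_II = 0.843668
  p_III = 0.861249
  p_IV = 0.918982
Prior × likelihood for each component:
  π_I·p_I = 0.22 × 0.627909 = 0.13814
  π_II·p_II = 0.15 × 0.843668 = 0.12655
  π_III·p_III = 0.11 × 0.861249 = 0.0947374
  π_IV·p_IV = 0.52 × 0.918982 = 0.477871
Normaliser: 0.13814 + 0.12655 + 0.0947374 + 0.477871 = 0.837298
Responsibility of Population II: 0.12655 / 0.837298 ≈ 0.151

0.151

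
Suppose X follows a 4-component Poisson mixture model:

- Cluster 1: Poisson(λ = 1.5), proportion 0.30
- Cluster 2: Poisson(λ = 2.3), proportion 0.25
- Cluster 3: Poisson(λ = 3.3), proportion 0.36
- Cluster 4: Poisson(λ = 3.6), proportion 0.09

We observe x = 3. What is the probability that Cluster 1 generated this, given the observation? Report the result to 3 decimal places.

0.201

Posterior ∝ prior × likelihood, so P(k | x) ∝ P(Z=k) f_k(x); normalise over all components.
Evaluate each component's likelihood at the observed value:
  f_1 = e^(−1.5)·1.5^3/3! = 0.125511
  f_2 = e^(−2.3)·2.3^3/3! = 0.203308
  f_3 = e^(−3.3)·3.3^3/3! = 0.220912
  f_4 = e^(−3.6)·3.6^3/3! = 0.212469
Prior × likelihood for each component:
  P(Z=1)·f_1 = 0.30 × 0.125511 = 0.0376532
  P(Z=2)·f_2 = 0.25 × 0.203308 = 0.0508271
  P(Z=3)·f_3 = 0.36 × 0.220912 = 0.0795282
  P(Z=4)·f_4 = 0.09 × 0.212469 = 0.0191222
Normaliser: 0.0376532 + 0.0508271 + 0.0795282 + 0.0191222 = 0.187131
Responsibility of Cluster 1: 0.0376532 / 0.187131 ≈ 0.201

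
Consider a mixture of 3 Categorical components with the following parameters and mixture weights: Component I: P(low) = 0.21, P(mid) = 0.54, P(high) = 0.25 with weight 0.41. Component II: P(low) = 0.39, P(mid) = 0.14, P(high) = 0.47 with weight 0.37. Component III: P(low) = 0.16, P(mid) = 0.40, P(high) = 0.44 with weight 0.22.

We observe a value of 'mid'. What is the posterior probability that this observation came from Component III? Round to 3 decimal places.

0.244

By Bayes' theorem, P(k | x) = π_k f_k(x) / Σ_j π_j f_j(x).
Evaluate each component's likelihood at the observed value:
  p_I = P(mid | comp) = 0.54
  p_II = P(mid | comp) = 0.14
  p_III = P(mid | comp) = 0.40
Unnormalised posteriors:
  π_I·p_I = 0.41 × 0.54 = 0.2214
  π_II·p_II = 0.37 × 0.14 = 0.0518
  π_III·p_III = 0.22 × 0.4 = 0.088
Normaliser: 0.2214 + 0.0518 + 0.088 = 0.3612
Responsibility of Component III: 0.088 / 0.3612 ≈ 0.244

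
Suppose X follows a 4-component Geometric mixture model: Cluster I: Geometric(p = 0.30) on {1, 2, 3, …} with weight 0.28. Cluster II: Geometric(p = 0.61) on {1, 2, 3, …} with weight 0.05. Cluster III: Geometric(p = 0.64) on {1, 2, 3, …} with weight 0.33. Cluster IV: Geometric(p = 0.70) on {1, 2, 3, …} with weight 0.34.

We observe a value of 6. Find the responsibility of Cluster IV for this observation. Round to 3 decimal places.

0.036

By Bayes' theorem, P(k | x) = π_k f_k(x) / Σ_j π_j f_j(x).
Geometric probabilities:
  L_I = 0.30·(1−0.30)^5 = 0.30·0.16807 = 0.050421
  L_II = 0.61·(1−0.61)^5 = 0.61·0.00902242 = 0.00550368
  L_III = 0.64·(1−0.64)^5 = 0.64·0.00604662 = 0.00386984
  L_IV = 0.70·(1−0.70)^5 = 0.70·0.00243 = 0.001701
Unnormalised posteriors:
  π_I·L_I = 0.28 × 0.050421 = 0.0141179
  π_II·L_II = 0.05 × 0.00550368 = 0.000275184
  π_III·L_III = 0.33 × 0.00386984 = 0.00127705
  π_IV·L_IV = 0.34 × 0.001701 = 0.00057834
Evidence: 0.0141179 + 0.000275184 + 0.00127705 + 0.00057834 = 0.0162484
P(Cluster IV | data) ≈ 0.036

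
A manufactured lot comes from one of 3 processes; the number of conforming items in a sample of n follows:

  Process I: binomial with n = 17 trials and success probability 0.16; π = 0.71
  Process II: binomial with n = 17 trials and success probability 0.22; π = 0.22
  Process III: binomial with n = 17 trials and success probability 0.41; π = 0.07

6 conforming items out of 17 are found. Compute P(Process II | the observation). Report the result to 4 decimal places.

0.3707

By Bayes' theorem, P(k | x) = P(Z=k) f_k(x) / Σ_j P(Z=j) f_j(x).
Binomial probabilities:
  L_I = 0.0305051
  L_II = 0.0912341
  L_III = 0.177278
Prior × likelihood for each component:
  P(Z=I)·L_I = 0.71 × 0.0305051 = 0.0216586
  P(Z=II)·L_II = 0.22 × 0.0912341 = 0.0200715
  P(Z=III)·L_III = 0.07 × 0.177278 = 0.0124095
Marginal: 0.0216586 + 0.0200715 + 0.0124095 = 0.0541396
P(Process II | data) ≈ 0.3707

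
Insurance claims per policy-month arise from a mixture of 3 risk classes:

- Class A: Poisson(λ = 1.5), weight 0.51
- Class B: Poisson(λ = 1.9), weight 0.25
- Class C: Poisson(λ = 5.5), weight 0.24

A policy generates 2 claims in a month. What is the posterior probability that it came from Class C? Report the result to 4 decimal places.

0.0705

The responsibility of component k is π_k f_k(x) divided by Σ_j π_j f_j(x).
Evaluate each component's likelihood at the observed value:
  p_A = e^(−1.5)·1.5^2/2! = 0.251021
  p_B = e^(−1.9)·1.9^2/2! = 0.269971
  p_C = e^(−5.5)·5.5^2/2! = 0.0618124
Multiply by the mixture weights:
  π_A·p_A = 0.51 × 0.251021 = 0.128021
  π_B·p_B = 0.25 × 0.269971 = 0.0674928
  π_C·p_C = 0.24 × 0.0618124 = 0.014835
Normaliser: 0.128021 + 0.0674928 + 0.014835 = 0.210349
Responsibility of Class C: 0.014835 / 0.210349 ≈ 0.0705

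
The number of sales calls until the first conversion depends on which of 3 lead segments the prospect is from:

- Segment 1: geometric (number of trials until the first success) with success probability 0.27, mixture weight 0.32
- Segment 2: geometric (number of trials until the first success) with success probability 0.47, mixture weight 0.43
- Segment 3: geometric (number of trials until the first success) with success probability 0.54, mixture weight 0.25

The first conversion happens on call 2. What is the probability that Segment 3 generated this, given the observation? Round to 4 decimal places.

0.2673

The responsibility of component k is w_k f_k(x) divided by Σ_j w_j f_j(x).
Geometric probabilities:
  f_1 = 0.27·(1−0.27)^1 = 0.27·0.73 = 0.1971
  f_2 = 0.47·(1−0.47)^1 = 0.47·0.53 = 0.2491
  f_3 = 0.54·(1−0.54)^1 = 0.54·0.46 = 0.2484
Prior × likelihood for each component:
  w_1·f_1 = 0.32 × 0.1971 = 0.063072
  w_2·f_2 = 0.43 × 0.2491 = 0.107113
  w_3·f_3 = 0.25 × 0.2484 = 0.0621
Marginal: 0.063072 + 0.107113 + 0.0621 = 0.232285
P(Segment 3 | x) ≈ 0.2673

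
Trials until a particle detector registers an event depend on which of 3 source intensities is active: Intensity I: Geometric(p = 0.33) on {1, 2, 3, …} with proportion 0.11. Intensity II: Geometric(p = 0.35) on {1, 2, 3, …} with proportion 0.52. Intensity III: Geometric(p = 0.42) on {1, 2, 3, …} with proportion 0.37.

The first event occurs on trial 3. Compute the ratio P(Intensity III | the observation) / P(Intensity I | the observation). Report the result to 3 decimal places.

Only the two components matter; the odds are (w_i f_i(x)) / (w_j f_j(x)).
Component likelihoods at x = 3:
  f_I = 0.33·(1−0.33)^2 = 0.33·0.4489 = 0.148137
  f_II = 0.35·(1−0.35)^2 = 0.35·0.4225 = 0.147875
  f_III = 0.42·(1−0.42)^2 = 0.42·0.3364 = 0.141288
Odds = (0.37/0.11) × (0.141288/0.148137) = 3.36364 × 0.953766 ≈ 3.208

3.208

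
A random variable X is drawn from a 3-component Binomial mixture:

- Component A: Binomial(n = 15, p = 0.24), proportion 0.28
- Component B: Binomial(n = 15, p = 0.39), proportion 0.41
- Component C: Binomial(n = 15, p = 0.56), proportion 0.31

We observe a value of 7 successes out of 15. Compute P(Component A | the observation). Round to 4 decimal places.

By Bayes' theorem, P(k | x) = π_k f_k(x) / Σ_j π_j f_j(x).
Binomial probabilities:
  p_A = 0.03285
  p_B = 0.169293
  p_C = 0.15613
Weight by the priors:
  π_A·p_A = 0.28 × 0.03285 = 0.00919801
  π_B·p_B = 0.41 × 0.169293 = 0.0694102
  π_C·p_C = 0.31 × 0.15613 = 0.0484003
Marginal: 0.00919801 + 0.0694102 + 0.0484003 = 0.127008
P(Component A | 7 successes out of 15) = 0.00919801 / 0.127008 ≈ 0.0724

0.0724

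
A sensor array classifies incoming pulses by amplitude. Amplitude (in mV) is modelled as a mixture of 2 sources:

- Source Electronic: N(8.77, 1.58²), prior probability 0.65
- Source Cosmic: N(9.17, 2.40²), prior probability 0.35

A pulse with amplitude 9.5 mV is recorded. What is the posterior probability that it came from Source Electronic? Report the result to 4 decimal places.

0.7191

P(component k | x) = P(Z=k)·f_k(x) / marginal(x), where marginal(x) = Σ_j P(Z=j)·f_j(x).
Component likelihoods at x = 9.5 mV:
  f_Electronic = (1/(1.58·√(2π)))·exp(−(9.5−8.77)²/(2·1.58²)) = 0.252495·exp(-0.10673) = 0.226934
  f_Cosmic = (1/(2.40·√(2π)))·exp(−(9.5−9.17)²/(2·2.40²)) = 0.166226·exp(-0.00945) = 0.164662
Weight by the priors:
  P(Z=Electronic)·f_Electronic = 0.65 × 0.226934 = 0.147507
  P(Z=Cosmic)·f_Cosmic = 0.35 × 0.164662 = 0.0576317
Evidence: 0.147507 + 0.0576317 = 0.205139
Responsibility of Source Electronic: 0.147507 / 0.205139 ≈ 0.7191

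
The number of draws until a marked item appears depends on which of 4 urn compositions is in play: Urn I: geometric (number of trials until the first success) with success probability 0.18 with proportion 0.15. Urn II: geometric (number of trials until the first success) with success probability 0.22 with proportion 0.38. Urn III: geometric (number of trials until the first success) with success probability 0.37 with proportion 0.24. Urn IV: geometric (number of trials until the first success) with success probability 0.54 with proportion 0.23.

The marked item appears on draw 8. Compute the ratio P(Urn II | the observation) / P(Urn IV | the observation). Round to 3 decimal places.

27.130

Posterior odds = (π_i f_i(x)) / (π_j f_j(x)); the normalising sum cancels.
Geometric probabilities:
  p_I = 0.18·(1−0.18)^7 = 0.18·0.249285 = 0.0448714
  p_II = 0.22·(1−0.22)^7 = 0.22·0.175656 = 0.0386443
  p_III = 0.37·(1−0.37)^7 = 0.37·0.0393898 = 0.0145742
  p_IV = 0.54·(1−0.54)^7 = 0.54·0.00435818 = 0.00235342
Odds = (0.38/0.23) × (0.0386443/0.00235342) = 1.65217 × 16.4205 ≈ 27.130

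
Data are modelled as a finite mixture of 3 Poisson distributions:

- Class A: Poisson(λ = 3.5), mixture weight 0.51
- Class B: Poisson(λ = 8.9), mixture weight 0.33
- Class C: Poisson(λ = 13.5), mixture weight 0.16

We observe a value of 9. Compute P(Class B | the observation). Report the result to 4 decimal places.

Apply Bayes' rule: the posterior for each component is proportional to its prior times its likelihood at x.
Component likelihoods at x = 9:
  L_A = e^(−3.5)·3.5^9/9! = 0.00655871
  L_B = e^(−8.9)·8.9^9/9! = 0.131682
  L_C = e^(−13.5)·13.5^9/9! = 0.0562685
Multiply by the mixture weights:
  P(Z=A)·L_A = 0.51 × 0.00655871 = 0.00334494
  P(Z=B)·L_B = 0.33 × 0.131682 = 0.043455
  P(Z=C)·L_C = 0.16 × 0.0562685 = 0.00900296
Sum: 0.00334494 + 0.043455 + 0.00900296 = 0.0558029
So the posterior for Class B is 0.043455 / 0.0558029 ≈ 0.7787.

0.7787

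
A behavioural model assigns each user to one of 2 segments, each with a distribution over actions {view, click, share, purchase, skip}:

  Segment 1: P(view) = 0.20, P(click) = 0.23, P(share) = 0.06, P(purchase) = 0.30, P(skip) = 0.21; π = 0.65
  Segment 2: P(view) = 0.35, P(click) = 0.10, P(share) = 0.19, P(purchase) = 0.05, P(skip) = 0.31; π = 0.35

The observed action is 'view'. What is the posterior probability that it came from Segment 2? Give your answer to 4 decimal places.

0.4851

P(component k | x) = w_k·f_k(x) / marginal(x), where marginal(x) = Σ_j w_j·f_j(x).
Categorical probabilities:
  p_1 = P(view | comp) = 0.20
  p_2 = P(view | comp) = 0.35
Multiply by the mixture weights:
  w_1·p_1 = 0.65 × 0.2 = 0.13
  w_2·p_2 = 0.35 × 0.35 = 0.1225
Marginal: 0.13 + 0.1225 = 0.2525
P(Segment 2 | 'view') ≈ 0.4851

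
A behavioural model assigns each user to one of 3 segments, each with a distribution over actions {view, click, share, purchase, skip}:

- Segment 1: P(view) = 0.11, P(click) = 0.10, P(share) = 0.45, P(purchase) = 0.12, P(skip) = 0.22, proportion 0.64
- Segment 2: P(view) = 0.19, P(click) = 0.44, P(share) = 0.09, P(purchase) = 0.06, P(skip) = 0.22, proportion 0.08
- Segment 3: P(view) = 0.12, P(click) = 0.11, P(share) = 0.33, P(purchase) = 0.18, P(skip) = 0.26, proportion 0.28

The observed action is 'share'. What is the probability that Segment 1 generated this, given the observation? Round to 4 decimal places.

0.7430

Apply Bayes' rule: the posterior for each component is proportional to its prior times its likelihood at x.
Component likelihoods at x = 'share':
  L_1 = 0.45
  L_2 = 0.09
  L_3 = 0.33
Unnormalised posteriors:
  π_1·L_1 = 0.64 × 0.45 = 0.288
  π_2·L_2 = 0.08 × 0.09 = 0.0072
  π_3·L_3 = 0.28 × 0.33 = 0.0924
Denominator: 0.288 + 0.0072 + 0.0924 = 0.3876
Responsibility of Segment 1: 0.288 / 0.3876 ≈ 0.7430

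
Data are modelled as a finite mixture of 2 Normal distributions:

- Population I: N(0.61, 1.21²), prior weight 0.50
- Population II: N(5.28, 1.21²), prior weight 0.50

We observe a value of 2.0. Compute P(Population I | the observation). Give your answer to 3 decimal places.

By Bayes' theorem, P(k | x) = π_k f_k(x) / Σ_j π_j f_j(x).
Component likelihoods at x = 2.0:
  L_I = 0.170438
  L_II = 0.00836562
Unnormalised posteriors:
  π_I·L_I = 0.50 × 0.170438 = 0.085219
  π_II·L_II = 0.50 × 0.00836562 = 0.00418281
Marginal: 0.085219 + 0.00418281 = 0.0894018
P(Population I | the observation) = 0.085219 / 0.0894018 ≈ 0.953

0.953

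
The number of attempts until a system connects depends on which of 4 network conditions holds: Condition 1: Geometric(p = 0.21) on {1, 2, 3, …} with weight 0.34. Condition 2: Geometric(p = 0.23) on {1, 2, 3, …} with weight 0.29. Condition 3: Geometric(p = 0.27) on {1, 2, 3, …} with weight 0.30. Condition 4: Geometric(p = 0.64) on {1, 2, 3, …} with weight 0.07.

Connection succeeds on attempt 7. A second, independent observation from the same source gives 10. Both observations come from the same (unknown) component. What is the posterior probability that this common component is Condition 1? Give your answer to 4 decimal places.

By Bayes' theorem, P(k | x) = π_k f_k(x) / Σ_j π_j f_j(x).
Since both observations come from the same component, the likelihood for component k is f_k(x₁)·f_k(x₂).
  p_1 = [0.0510484] × [0.0251688] = 0.00128483
  p_2 = [0.0479371] × [0.0218849] = 0.0010491
  p_3 = [0.0408602] × [0.0158953] = 0.000649487
  p_4 = [0.00139314] × [6.49984e-05] = 9.05519e-08
Multiply by the mixture weights:
  π_1·p_1 = 0.34 × 0.00128483 = 0.000436841
  π_2·p_2 = 0.29 × 0.0010491 = 0.000304239
  π_3·p_3 = 0.30 × 0.000649487 = 0.000194846
  π_4·p_4 = 0.07 × 9.05519e-08 = 6.33863e-09
Sum: 0.000436841 + 0.000304239 + 0.000194846 + 6.33863e-09 = 0.000935933
Responsibility of Condition 1: 0.000436841 / 0.000935933 ≈ 0.4667

0.4667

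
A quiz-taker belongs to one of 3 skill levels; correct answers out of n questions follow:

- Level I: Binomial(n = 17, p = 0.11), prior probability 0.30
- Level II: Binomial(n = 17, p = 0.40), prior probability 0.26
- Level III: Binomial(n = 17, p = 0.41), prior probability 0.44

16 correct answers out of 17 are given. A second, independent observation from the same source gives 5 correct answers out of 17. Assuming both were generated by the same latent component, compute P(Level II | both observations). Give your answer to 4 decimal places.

By Bayes' theorem, P(k | x) = P(Z=k) f_k(x) / Σ_j P(Z=j) f_j(x).
Since both observations come from the same component, the likelihood for component k is f_k(x₁)·f_k(x₂).
  p_I = [C(17,16)·0.11^16·0.89^1 = 17·4.59497e-16·0.89 = 6.95219e-15] × [0.0246147] = 1.71126e-16
  p_II = [C(17,16)·0.40^16·0.60^1 = 17·4.29497e-07·0.6 = 4.38087e-06] × [0.137932] = 6.04262e-07
  p_III = [C(17,16)·0.41^16·0.59^1 = 17·6.3759e-07·0.59 = 6.39503e-06] × [0.127554] = 8.15711e-07
Weight by the priors:
  P(Z=I)·p_I = 0.30 × 1.71126e-16 = 5.13378e-17
  P(Z=II)·p_II = 0.26 × 6.04262e-07 = 1.57108e-07
  P(Z=III)·p_III = 0.44 × 8.15711e-07 = 3.58913e-07
Sum: 5.13378e-17 + 1.57108e-07 + 3.58913e-07 = 5.16021e-07
P(Level II | x) ≈ 0.3045

0.3045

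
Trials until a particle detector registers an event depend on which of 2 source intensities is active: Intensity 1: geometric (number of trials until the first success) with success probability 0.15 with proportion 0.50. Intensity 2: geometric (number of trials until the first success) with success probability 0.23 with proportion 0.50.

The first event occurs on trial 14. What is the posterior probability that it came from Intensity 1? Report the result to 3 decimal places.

0.702

P(component k | x) = w_k·f_k(x) / marginal(x), where marginal(x) = Σ_j w_j·f_j(x).
Evaluate each component's likelihood at the observed value:
  f_1 = 0.0181358
  f_2 = 0.0076932
Multiply by the mixture weights:
  w_1·f_1 = 0.50 × 0.0181358 = 0.00906791
  w_2·f_2 = 0.50 × 0.0076932 = 0.0038466
Marginal: 0.00906791 + 0.0038466 = 0.0129145
So the posterior for Intensity 1 is 0.00906791 / 0.0129145 ≈ 0.702.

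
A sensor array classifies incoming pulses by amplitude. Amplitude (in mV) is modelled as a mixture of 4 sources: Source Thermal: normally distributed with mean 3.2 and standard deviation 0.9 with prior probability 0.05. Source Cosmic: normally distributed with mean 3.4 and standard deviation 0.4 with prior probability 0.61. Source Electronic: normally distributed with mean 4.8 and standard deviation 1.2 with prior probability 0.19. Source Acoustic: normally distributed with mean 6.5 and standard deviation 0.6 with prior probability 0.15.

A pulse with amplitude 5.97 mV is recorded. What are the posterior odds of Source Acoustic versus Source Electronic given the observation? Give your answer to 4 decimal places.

The posterior odds equal the prior odds times the likelihood ratio: (π_i/π_j)·(f_i(x)/f_j(x)).
Component likelihoods at x = 5.97 mV:
  f_Thermal = 0.00388771
  f_Cosmic = 1.08362e-09
  f_Electronic = 0.206682
  f_Acoustic = 0.450115
0.0675173 / 0.0392696 ≈ 1.7193

1.7193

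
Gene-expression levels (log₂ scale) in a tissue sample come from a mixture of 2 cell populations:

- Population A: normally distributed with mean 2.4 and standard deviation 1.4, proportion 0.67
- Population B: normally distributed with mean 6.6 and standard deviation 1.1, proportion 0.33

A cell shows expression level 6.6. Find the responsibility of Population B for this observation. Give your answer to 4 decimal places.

0.9826

P(component k | x) = π_k·f_k(x) / marginal(x), where marginal(x) = Σ_j π_j·f_j(x).
Evaluate each component's likelihood at the observed value:
  p_A = (1/(1.4·√(2π)))·exp(−(6.6−2.4)²/(2·1.4²)) = 0.284959·exp(-4.50000) = 0.00316561
  p_B = (1/(1.1·√(2π)))·exp(−(6.6−6.6)²/(2·1.1²)) = 0.362675·exp(-0.00000) = 0.362675
Weight by the priors:
  π_A·p_A = 0.67 × 0.00316561 = 0.00212096
  π_B·p_B = 0.33 × 0.362675 = 0.119683
Denominator: 0.00212096 + 0.119683 = 0.121804
P(Population B | 6.6) = 0.119683 / 0.121804 ≈ 0.9826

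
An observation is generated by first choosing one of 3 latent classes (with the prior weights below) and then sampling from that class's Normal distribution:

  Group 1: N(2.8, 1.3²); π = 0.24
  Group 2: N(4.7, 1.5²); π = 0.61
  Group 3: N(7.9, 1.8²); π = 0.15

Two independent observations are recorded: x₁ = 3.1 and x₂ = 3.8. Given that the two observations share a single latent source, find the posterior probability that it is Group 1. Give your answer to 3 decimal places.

Posterior ∝ prior × likelihood, so P(k | x) ∝ w_k f_k(x); normalise over all components.
Since both observations come from the same component, the likelihood for component k is f_k(x₁)·f_k(x₂).
  L_1 = [(1/(1.3·√(2π)))·exp(−(3.1−2.8)²/(2·1.3²)) = 0.306879·exp(-0.02663) = 0.298815] × [0.228285] = 0.068215
  L_2 = [(1/(1.5·√(2π)))·exp(−(3.1−4.7)²/(2·1.5²)) = 0.265962·exp(-0.56889) = 0.150575] × [0.22215] = 0.0334502
  L_3 = [(1/(1.8·√(2π)))·exp(−(3.1−7.9)²/(2·1.8²)) = 0.221635·exp(-3.55556) = 0.0063311] × [0.0165584] = 0.000104833
Unnormalised posteriors:
  w_1·L_1 = 0.24 × 0.068215 = 0.0163716
  w_2·L_2 = 0.61 × 0.0334502 = 0.0204046
  w_3·L_3 = 0.15 × 0.000104833 = 1.5725e-05
Marginal: 0.0163716 + 0.0204046 + 1.5725e-05 = 0.036792
P(Group 1 | data) = 0.0163716 / 0.036792 ≈ 0.445

0.445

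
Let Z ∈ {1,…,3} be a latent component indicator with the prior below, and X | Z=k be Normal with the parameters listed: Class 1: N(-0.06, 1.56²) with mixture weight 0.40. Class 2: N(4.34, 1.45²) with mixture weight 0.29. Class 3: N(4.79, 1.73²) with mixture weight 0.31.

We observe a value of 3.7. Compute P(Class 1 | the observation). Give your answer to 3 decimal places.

P(component k | x) = π_k·f_k(x) / marginal(x), where marginal(x) = Σ_j π_j·f_j(x).
Evaluate each component's likelihood at the observed value:
  p_1 = (1/(1.56·√(2π)))·exp(−(3.7−-0.06)²/(2·1.56²)) = 0.255732·exp(-2.90467) = 0.0140057
  p_2 = (1/(1.45·√(2π)))·exp(−(3.7−4.34)²/(2·1.45²)) = 0.275133·exp(-0.09741) = 0.249596
  p_3 = (1/(1.73·√(2π)))·exp(−(3.7−4.79)²/(2·1.73²)) = 0.230602·exp(-0.19849) = 0.189087
Weight by the priors:
  π_1·p_1 = 0.40 × 0.0140057 = 0.00560227
  π_2·p_2 = 0.29 × 0.249596 = 0.072383
  π_3·p_3 = 0.31 × 0.189087 = 0.0586171
Sum: 0.00560227 + 0.072383 + 0.0586171 = 0.136602
Responsibility of Class 1: 0.00560227 / 0.136602 ≈ 0.041

0.041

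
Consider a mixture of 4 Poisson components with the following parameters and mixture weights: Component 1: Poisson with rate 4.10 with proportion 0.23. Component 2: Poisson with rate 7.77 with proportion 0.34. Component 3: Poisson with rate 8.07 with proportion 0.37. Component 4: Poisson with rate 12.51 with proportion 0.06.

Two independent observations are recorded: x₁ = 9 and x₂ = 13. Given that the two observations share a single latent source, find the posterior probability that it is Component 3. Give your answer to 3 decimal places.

Posterior ∝ prior × likelihood, so P(k | x) ∝ π_k f_k(x); normalise over all components.
Since both observations come from the same component, the likelihood for component k is f_k(x₁)·f_k(x₂).
  L_1 = [e^(−4.10)·4.10^9/9! = 0.0149515] × [0.000246208] = 3.68118e-06
  L_2 = [e^(−7.77)·7.77^9/9! = 0.120104] × [0.0255108] = 0.00306396
  L_3 = [e^(−8.07)·8.07^9/9! = 0.125124] × [0.0309257] = 0.00386956
  L_4 = [e^(−12.51)·12.51^9/9! = 0.0763007] × [0.108903] = 0.0083094
Unnormalised posteriors:
  π_1·L_1 = 0.23 × 3.68118e-06 = 8.46671e-07
  π_2·L_2 = 0.34 × 0.00306396 = 0.00104175
  π_3·L_3 = 0.37 × 0.00386956 = 0.00143174
  π_4·L_4 = 0.06 × 0.0083094 = 0.000498564
Evidence: 8.46671e-07 + 0.00104175 + 0.00143174 + 0.000498564 = 0.00297289
P(Component 3 | x₁,x₂) ≈ 0.482

0.482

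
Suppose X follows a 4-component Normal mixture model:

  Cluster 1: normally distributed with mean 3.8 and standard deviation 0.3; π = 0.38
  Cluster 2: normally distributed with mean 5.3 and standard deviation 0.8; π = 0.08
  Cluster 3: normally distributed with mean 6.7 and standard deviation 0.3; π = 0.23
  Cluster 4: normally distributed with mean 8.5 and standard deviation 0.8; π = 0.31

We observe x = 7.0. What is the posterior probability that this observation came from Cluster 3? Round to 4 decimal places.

Apply Bayes' rule: the posterior for each component is proportional to its prior times its likelihood at x.
Component likelihoods at x = 7.0:
  L_1 = (1/(0.3·√(2π)))·exp(−(7.0−3.8)²/(2·0.3²)) = 1.329808·exp(-56.88889) = 2.61372e-25
  L_2 = (1/(0.8·√(2π)))·exp(−(7.0−5.3)²/(2·0.8²)) = 0.498678·exp(-2.25781) = 0.0521512
  L_3 = (1/(0.3·√(2π)))·exp(−(7.0−6.7)²/(2·0.3²)) = 1.329808·exp(-0.50000) = 0.806569
  L_4 = (1/(0.8·√(2π)))·exp(−(7.0−8.5)²/(2·0.8²)) = 0.498678·exp(-1.75781) = 0.0859828
Weight by the priors:
  π_1·L_1 = 0.38 × 2.61372e-25 = 9.93212e-26
  π_2·L_2 = 0.08 × 0.0521512 = 0.0041721
  π_3·L_3 = 0.23 × 0.806569 = 0.185511
  π_4·L_4 = 0.31 × 0.0859828 = 0.0266547
Denominator: 9.93212e-26 + 0.0041721 + 0.185511 + 0.0266547 = 0.216338
P(Cluster 3 | the observation) ≈ 0.8575

0.8575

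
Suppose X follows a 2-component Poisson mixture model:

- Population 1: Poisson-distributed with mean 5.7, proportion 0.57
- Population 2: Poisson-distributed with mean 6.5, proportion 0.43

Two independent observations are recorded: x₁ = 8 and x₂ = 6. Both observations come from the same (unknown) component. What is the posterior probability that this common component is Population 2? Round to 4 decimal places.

0.4892

By Bayes' theorem, P(k | x) = P(Z=k) f_k(x) / Σ_j P(Z=j) f_j(x).
Since both observations come from the same component, the likelihood for component k is f_k(x₁)·f_k(x₂).
  p_1 = [e^(−5.7)·5.7^8/8! = 0.0924698] × [0.159382] = 0.014738
  p_2 = [e^(−6.5)·6.5^8/8! = 0.118815] × [0.157483] = 0.0187114
Weight by the priors:
  P(Z=1)·p_1 = 0.57 × 0.014738 = 0.00840065
  P(Z=2)·p_2 = 0.43 × 0.0187114 = 0.00804589
Denominator: 0.00840065 + 0.00804589 = 0.0164465
So the posterior for Population 2 is 0.00804589 / 0.0164465 ≈ 0.4892.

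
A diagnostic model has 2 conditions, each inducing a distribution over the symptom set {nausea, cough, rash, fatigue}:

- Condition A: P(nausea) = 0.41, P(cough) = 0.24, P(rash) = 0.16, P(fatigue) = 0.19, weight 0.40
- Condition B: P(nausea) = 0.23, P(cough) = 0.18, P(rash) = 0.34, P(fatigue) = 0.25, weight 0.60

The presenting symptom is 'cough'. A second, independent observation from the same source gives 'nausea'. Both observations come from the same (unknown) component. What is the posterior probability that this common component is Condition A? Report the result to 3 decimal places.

By Bayes' theorem, P(k | x) = π_k f_k(x) / Σ_j π_j f_j(x).
Since both observations come from the same component, the likelihood for component k is f_k(x₁)·f_k(x₂).
  L_A = [P(cough | comp) = 0.24] × [0.41] = 0.0984
  L_B = [P(cough | comp) = 0.18] × [0.23] = 0.0414
Unnormalised posteriors:
  π_A·L_A = 0.40 × 0.0984 = 0.03936
  π_B·L_B = 0.60 × 0.0414 = 0.02484
Denominator: 0.03936 + 0.02484 = 0.0642
Responsibility of Condition A: 0.03936 / 0.0642 ≈ 0.613

0.613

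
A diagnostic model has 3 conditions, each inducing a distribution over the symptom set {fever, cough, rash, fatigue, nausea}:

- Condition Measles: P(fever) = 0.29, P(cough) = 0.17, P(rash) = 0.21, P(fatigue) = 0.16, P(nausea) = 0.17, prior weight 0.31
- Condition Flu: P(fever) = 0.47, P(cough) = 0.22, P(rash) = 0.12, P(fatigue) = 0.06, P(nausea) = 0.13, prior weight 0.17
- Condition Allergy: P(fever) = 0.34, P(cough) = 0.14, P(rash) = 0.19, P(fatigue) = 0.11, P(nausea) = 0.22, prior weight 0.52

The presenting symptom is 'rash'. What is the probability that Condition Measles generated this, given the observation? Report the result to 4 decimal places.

P(component k | x) = w_k·f_k(x) / marginal(x), where marginal(x) = Σ_j w_j·f_j(x).
Categorical probabilities:
  p_Measles = P(rash | comp) = 0.21
  p_Flu = P(rash | comp) = 0.12
  p_Allergy = P(rash | comp) = 0.19
Unnormalised posteriors:
  w_Measles·p_Measles = 0.31 × 0.21 = 0.0651
  w_Flu·p_Flu = 0.17 × 0.12 = 0.0204
  w_Allergy·p_Allergy = 0.52 × 0.19 = 0.0988
Normaliser: 0.0651 + 0.0204 + 0.0988 = 0.1843
P(Condition Measles | 'rash') = 0.0651 / 0.1843 ≈ 0.3532

0.3532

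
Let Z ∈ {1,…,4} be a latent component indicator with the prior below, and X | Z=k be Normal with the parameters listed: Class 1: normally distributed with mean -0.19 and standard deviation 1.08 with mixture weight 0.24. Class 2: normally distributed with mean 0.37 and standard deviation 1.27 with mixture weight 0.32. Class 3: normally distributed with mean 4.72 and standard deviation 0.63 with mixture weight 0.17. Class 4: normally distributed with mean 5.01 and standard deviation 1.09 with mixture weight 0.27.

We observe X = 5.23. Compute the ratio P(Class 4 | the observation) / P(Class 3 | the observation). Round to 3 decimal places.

Posterior odds = (w_i f_i(x)) / (w_j f_j(x)); the normalising sum cancels.
Component likelihoods at x = 5.23:
  L_1 = 1.25464e-06
  L_2 = 0.000207569
  L_3 = 0.456317
  L_4 = 0.358623
Odds = (0.27/0.17) × (0.358623/0.456317) = 1.58824 × 0.785907 ≈ 1.248

1.248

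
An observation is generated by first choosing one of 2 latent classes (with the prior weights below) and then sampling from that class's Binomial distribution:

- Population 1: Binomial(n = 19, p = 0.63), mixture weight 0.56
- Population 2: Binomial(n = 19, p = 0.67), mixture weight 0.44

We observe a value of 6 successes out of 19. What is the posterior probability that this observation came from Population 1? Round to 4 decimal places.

Apply Bayes' rule: the posterior for each component is proportional to its prior times its likelihood at x.
Component likelihoods at x = 6 successes out of 19:
  p_1 = 0.00413188
  p_2 = 0.00135086
Multiply by the mixture weights:
  P(Z=1)·p_1 = 0.56 × 0.00413188 = 0.00231385
  P(Z=2)·p_2 = 0.44 × 0.00135086 = 0.00059438
Marginal: 0.00231385 + 0.00059438 = 0.00290823
P(Population 1 | the observation) = 0.00231385 / 0.00290823 ≈ 0.7956

0.7956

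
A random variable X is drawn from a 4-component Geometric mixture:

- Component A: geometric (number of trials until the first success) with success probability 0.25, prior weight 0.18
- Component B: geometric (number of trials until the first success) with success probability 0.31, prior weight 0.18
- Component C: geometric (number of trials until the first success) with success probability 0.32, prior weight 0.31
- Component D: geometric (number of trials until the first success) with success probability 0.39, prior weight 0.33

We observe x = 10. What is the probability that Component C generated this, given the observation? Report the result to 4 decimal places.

Apply Bayes' rule: the posterior for each component is proportional to its prior times its likelihood at x.
Geometric probabilities:
  p_A = 0.25·(1−0.25)^9 = 0.25·0.0750847 = 0.0187712
  p_B = 0.31·(1−0.31)^9 = 0.31·0.0354521 = 0.0109901
  p_C = 0.32·(1−0.32)^9 = 0.32·0.0310871 = 0.00994787
  p_D = 0.39·(1−0.39)^9 = 0.39·0.0116941 = 0.00456072
Weight by the priors:
  π_A·p_A = 0.18 × 0.0187712 = 0.00337881
  π_B·p_B = 0.18 × 0.0109901 = 0.00197823
  π_C·p_C = 0.31 × 0.00994787 = 0.00308384
  π_D·p_D = 0.33 × 0.00456072 = 0.00150504
Evidence: 0.00337881 + 0.00197823 + 0.00308384 + 0.00150504 = 0.00994591
Responsibility of Component C: 0.00308384 / 0.00994591 ≈ 0.3101

0.3101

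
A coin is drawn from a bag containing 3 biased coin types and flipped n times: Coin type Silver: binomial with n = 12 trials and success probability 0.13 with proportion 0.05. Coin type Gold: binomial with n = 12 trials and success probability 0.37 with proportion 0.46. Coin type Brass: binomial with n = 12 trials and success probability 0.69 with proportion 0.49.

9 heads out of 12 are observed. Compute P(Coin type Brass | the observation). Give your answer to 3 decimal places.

Apply Bayes' rule: the posterior for each component is proportional to its prior times its likelihood at x.
Binomial probabilities:
  p_Silver = C(12,9)·0.13^9·0.87^3 = 220·1.06045e-08·0.658503 = 1.53628e-06
  p_Gold = C(12,9)·0.37^9·0.63^3 = 220·0.000129962·0.250047 = 0.00714924
  p_Brass = C(12,9)·0.69^9·0.31^3 = 220·0.0354521·0.029791 = 0.232354
Weight by the priors:
  w_Silver·p_Silver = 0.05 × 1.53628e-06 = 7.6814e-08
  w_Gold·p_Gold = 0.46 × 0.00714924 = 0.00328865
  w_Brass·p_Brass = 0.49 × 0.232354 = 0.113853
Normaliser: 7.6814e-08 + 0.00328865 + 0.113853 = 0.117142
P(Coin type Brass | 9 heads out of 12) = 0.113853 / 0.117142 ≈ 0.972

0.972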